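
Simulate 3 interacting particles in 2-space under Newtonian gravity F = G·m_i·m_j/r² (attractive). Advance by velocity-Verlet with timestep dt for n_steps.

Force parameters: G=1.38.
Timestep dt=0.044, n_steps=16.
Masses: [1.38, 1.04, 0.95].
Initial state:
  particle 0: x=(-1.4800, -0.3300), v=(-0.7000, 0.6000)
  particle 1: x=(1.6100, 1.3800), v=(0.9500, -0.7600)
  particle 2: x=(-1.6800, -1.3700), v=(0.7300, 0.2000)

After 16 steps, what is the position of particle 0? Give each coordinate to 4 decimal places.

step 0: x0=(-1.4800, -0.3300) x1=(1.6100, 1.3800) x2=(-1.6800, -1.3700)
step 1: x0=(-1.5109, -0.3047) x1=(1.6516, 1.3464) x2=(-1.6475, -1.3595)
step 2: x0=(-1.5419, -0.2814) x1=(1.6929, 1.3127) x2=(-1.6145, -1.3457)
step 3: x0=(-1.5729, -0.2603) x1=(1.7338, 1.2787) x2=(-1.5811, -1.3286)
step 4: x0=(-1.6037, -0.2414) x1=(1.7743, 1.2445) x2=(-1.5476, -1.3082)
step 5: x0=(-1.6342, -0.2246) x1=(1.8144, 1.2101) x2=(-1.5141, -1.2844)
step 6: x0=(-1.6643, -0.2099) x1=(1.8543, 1.1755) x2=(-1.4809, -1.2573)
step 7: x0=(-1.6937, -0.1974) x1=(1.8937, 1.1407) x2=(-1.4481, -1.2269)
step 8: x0=(-1.7225, -0.1870) x1=(1.9328, 1.1058) x2=(-1.4159, -1.1932)
step 9: x0=(-1.7505, -0.1787) x1=(1.9715, 1.0707) x2=(-1.3846, -1.1563)
step 10: x0=(-1.7774, -0.1726) x1=(2.0099, 1.0354) x2=(-1.3543, -1.1160)
step 11: x0=(-1.8033, -0.1685) x1=(2.0479, 1.0000) x2=(-1.3253, -1.0725)
step 12: x0=(-1.8278, -0.1666) x1=(2.0855, 0.9644) x2=(-1.2977, -1.0259)
step 13: x0=(-1.8508, -0.1668) x1=(2.1228, 0.9287) x2=(-1.2719, -0.9760)
step 14: x0=(-1.8722, -0.1689) x1=(2.1598, 0.8928) x2=(-1.2481, -0.9230)
step 15: x0=(-1.8918, -0.1731) x1=(2.1964, 0.8568) x2=(-1.2266, -0.8670)
step 16: x0=(-1.9093, -0.1793) x1=(2.2326, 0.8207) x2=(-1.2077, -0.8080)

(-1.9093, -0.1793)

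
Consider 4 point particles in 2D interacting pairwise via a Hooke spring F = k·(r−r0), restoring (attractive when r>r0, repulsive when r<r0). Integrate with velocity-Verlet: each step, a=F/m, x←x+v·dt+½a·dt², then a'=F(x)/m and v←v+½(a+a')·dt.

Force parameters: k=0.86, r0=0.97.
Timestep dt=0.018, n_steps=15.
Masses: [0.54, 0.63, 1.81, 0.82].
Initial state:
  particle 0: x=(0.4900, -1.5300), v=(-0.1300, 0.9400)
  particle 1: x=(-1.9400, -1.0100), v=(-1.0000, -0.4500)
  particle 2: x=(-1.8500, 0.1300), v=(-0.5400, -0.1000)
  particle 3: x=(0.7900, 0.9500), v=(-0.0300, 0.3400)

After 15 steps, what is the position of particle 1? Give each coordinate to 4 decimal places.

(-2.0364, -1.0623)

step 0: x0=(0.4900, -1.5300) x1=(-1.9400, -1.0100) x2=(-1.8500, 0.1300) x3=(0.7900, 0.9500)
step 1: x0=(0.4869, -1.5123) x1=(-1.9572, -1.0178) x2=(-1.8595, 0.1281) x3=(0.7888, 0.9555)
step 2: x0=(0.4824, -1.4932) x1=(-1.9729, -1.0251) x2=(-1.8684, 0.1262) x3=(0.7863, 0.9599)
step 3: x0=(0.4763, -1.4725) x1=(-1.9871, -1.0318) x2=(-1.8769, 0.1241) x3=(0.7825, 0.9631)
step 4: x0=(0.4688, -1.4504) x1=(-1.9997, -1.0378) x2=(-1.8849, 0.1219) x3=(0.7773, 0.9651)
step 5: x0=(0.4598, -1.4269) x1=(-2.0108, -1.0433) x2=(-1.8923, 0.1196) x3=(0.7708, 0.9660)
step 6: x0=(0.4494, -1.4021) x1=(-2.0203, -1.0481) x2=(-1.8993, 0.1172) x3=(0.7630, 0.9656)
step 7: x0=(0.4374, -1.3758) x1=(-2.0282, -1.0524) x2=(-1.9057, 0.1147) x3=(0.7539, 0.9642)
step 8: x0=(0.4240, -1.3483) x1=(-2.0346, -1.0559) x2=(-1.9117, 0.1122) x3=(0.7434, 0.9615)
step 9: x0=(0.4091, -1.3195) x1=(-2.0394, -1.0588) x2=(-1.9172, 0.1095) x3=(0.7316, 0.9578)
step 10: x0=(0.3928, -1.2894) x1=(-2.0427, -1.0611) x2=(-1.9221, 0.1067) x3=(0.7185, 0.9529)
step 11: x0=(0.3750, -1.2582) x1=(-2.0444, -1.0627) x2=(-1.9266, 0.1039) x3=(0.7040, 0.9469)
step 12: x0=(0.3559, -1.2258) x1=(-2.0446, -1.0636) x2=(-1.9306, 0.1009) x3=(0.6883, 0.9398)
step 13: x0=(0.3353, -1.1923) x1=(-2.0434, -1.0639) x2=(-1.9341, 0.0979) x3=(0.6712, 0.9316)
step 14: x0=(0.3134, -1.1577) x1=(-2.0406, -1.0634) x2=(-1.9372, 0.0949) x3=(0.6528, 0.9224)
step 15: x0=(0.2902, -1.1222) x1=(-2.0364, -1.0623) x2=(-1.9397, 0.0917) x3=(0.6332, 0.9121)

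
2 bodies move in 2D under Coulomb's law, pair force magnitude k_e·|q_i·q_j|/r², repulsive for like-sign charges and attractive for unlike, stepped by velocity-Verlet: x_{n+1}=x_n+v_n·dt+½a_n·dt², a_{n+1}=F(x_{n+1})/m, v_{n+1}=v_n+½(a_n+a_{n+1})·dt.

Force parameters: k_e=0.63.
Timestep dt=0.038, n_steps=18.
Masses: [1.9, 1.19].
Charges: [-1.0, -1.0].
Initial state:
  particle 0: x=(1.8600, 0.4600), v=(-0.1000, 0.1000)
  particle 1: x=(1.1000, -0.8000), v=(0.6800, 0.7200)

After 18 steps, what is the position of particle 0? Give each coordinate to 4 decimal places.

step 0: x0=(1.8600, 0.4600) x1=(1.1000, -0.8000)
step 1: x0=(1.8563, 0.4639) x1=(1.1257, -0.7728)
step 2: x0=(1.8526, 0.4680) x1=(1.1513, -0.7459)
step 3: x0=(1.8491, 0.4723) x1=(1.1767, -0.7193)
step 4: x0=(1.8458, 0.4768) x1=(1.2018, -0.6932)
step 5: x0=(1.8425, 0.4816) x1=(1.2268, -0.6673)
step 6: x0=(1.8394, 0.4866) x1=(1.2515, -0.6419)
step 7: x0=(1.8364, 0.4919) x1=(1.2761, -0.6169)
step 8: x0=(1.8336, 0.4974) x1=(1.3004, -0.5923)
step 9: x0=(1.8309, 0.5033) x1=(1.3245, -0.5682)
step 10: x0=(1.8283, 0.5094) x1=(1.3483, -0.5446)
step 11: x0=(1.8259, 0.5159) x1=(1.3719, -0.5215)
step 12: x0=(1.8237, 0.5227) x1=(1.3953, -0.4990)
step 13: x0=(1.8216, 0.5299) x1=(1.4184, -0.4770)
step 14: x0=(1.8196, 0.5374) x1=(1.4413, -0.4557)
step 15: x0=(1.8178, 0.5454) x1=(1.4639, -0.4349)
step 16: x0=(1.8162, 0.5538) x1=(1.4863, -0.4149)
step 17: x0=(1.8147, 0.5626) x1=(1.5085, -0.3955)
step 18: x0=(1.8133, 0.5718) x1=(1.5304, -0.3768)

(1.8133, 0.5718)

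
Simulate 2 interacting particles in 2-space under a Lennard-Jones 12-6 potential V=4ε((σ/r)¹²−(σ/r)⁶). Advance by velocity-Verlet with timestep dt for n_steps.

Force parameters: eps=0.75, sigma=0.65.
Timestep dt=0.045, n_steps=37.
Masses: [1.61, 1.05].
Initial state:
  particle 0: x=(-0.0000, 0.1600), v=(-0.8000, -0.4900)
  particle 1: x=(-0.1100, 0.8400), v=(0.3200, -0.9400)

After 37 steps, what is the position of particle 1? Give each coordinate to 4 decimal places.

step 0: x0=(-0.0000, 0.1600) x1=(-0.1100, 0.8400)
step 1: x0=(-0.0352, 0.1332) x1=(-0.0968, 0.8049)
step 2: x0=(-0.0690, 0.0904) x1=(-0.0858, 0.7946)
step 3: x0=(-0.1026, 0.0428) x1=(-0.0750, 0.7913)
step 4: x0=(-0.1362, -0.0028) x1=(-0.0643, 0.7852)
step 5: x0=(-0.1695, -0.0451) x1=(-0.0541, 0.7739)
step 6: x0=(-0.2023, -0.0840) x1=(-0.0446, 0.7575)
step 7: x0=(-0.2345, -0.1198) x1=(-0.0360, 0.7363)
step 8: x0=(-0.2661, -0.1529) x1=(-0.0284, 0.7109)
step 9: x0=(-0.2970, -0.1834) x1=(-0.0218, 0.6816)
step 10: x0=(-0.3271, -0.2116) x1=(-0.0164, 0.6487)
step 11: x0=(-0.3565, -0.2376) x1=(-0.0122, 0.6125)
step 12: x0=(-0.3849, -0.2614) x1=(-0.0094, 0.5729)
step 13: x0=(-0.4124, -0.2831) x1=(-0.0080, 0.5300)
step 14: x0=(-0.4388, -0.3026) x1=(-0.0083, 0.4837)
step 15: x0=(-0.4640, -0.3197) x1=(-0.0106, 0.4339)
step 16: x0=(-0.4877, -0.3345) x1=(-0.0150, 0.3805)
step 17: x0=(-0.5097, -0.3467) x1=(-0.0221, 0.3230)
step 18: x0=(-0.5296, -0.3561) x1=(-0.0323, 0.2613)
step 19: x0=(-0.5475, -0.3628) x1=(-0.0458, 0.1956)
step 20: x0=(-0.5640, -0.3681) x1=(-0.0612, 0.1276)
step 21: x0=(-0.5835, -0.3764) x1=(-0.0721, 0.0641)
step 22: x0=(-0.6151, -0.3950) x1=(-0.0644, 0.0166)
step 23: x0=(-0.6548, -0.4197) x1=(-0.0444, -0.0216)
step 24: x0=(-0.6945, -0.4445) x1=(-0.0243, -0.0598)
step 25: x0=(-0.7317, -0.4677) x1=(-0.0081, -0.1003)
step 26: x0=(-0.7657, -0.4894) x1=(0.0033, -0.1432)
step 27: x0=(-0.7968, -0.5097) x1=(0.0101, -0.1881)
step 28: x0=(-0.8250, -0.5289) x1=(0.0127, -0.2348)
step 29: x0=(-0.8508, -0.5472) x1=(0.0113, -0.2828)
step 30: x0=(-0.8741, -0.5648) x1=(0.0063, -0.3319)
step 31: x0=(-0.8951, -0.5818) x1=(-0.0024, -0.3820)
step 32: x0=(-0.9137, -0.5982) x1=(-0.0146, -0.4329)
step 33: x0=(-0.9300, -0.6142) x1=(-0.0303, -0.4845)
step 34: x0=(-0.9440, -0.6299) x1=(-0.0498, -0.5365)
step 35: x0=(-0.9553, -0.6453) x1=(-0.0732, -0.5890)
step 36: x0=(-0.9639, -0.6605) x1=(-0.1008, -0.6418)
step 37: x0=(-0.9695, -0.6757) x1=(-0.1331, -0.6947)

(-0.1331, -0.6947)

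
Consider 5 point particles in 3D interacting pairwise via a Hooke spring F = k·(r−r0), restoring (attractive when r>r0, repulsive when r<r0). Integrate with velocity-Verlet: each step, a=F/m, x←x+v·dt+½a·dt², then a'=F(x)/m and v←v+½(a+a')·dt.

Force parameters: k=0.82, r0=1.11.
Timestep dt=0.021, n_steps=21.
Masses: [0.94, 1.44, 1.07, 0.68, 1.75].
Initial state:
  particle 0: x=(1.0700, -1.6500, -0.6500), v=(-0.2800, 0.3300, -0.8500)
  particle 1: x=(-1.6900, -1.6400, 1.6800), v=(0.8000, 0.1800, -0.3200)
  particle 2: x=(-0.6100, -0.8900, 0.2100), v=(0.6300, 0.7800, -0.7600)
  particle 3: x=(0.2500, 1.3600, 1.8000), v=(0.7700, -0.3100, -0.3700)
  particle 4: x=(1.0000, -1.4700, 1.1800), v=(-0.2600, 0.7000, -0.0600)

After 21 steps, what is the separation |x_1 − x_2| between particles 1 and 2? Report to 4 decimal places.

1.8661

step 0: x0=(1.0700, -1.6500, -0.6500) x1=(-1.6900, -1.6400, 1.6800) x2=(-0.6100, -0.8900, 0.2100) x3=(0.2500, 1.3600, 1.8000) x4=(1.0000, -1.4700, 1.1800)
step 1: x0=(1.0635, -1.6426, -0.6670) x1=(-1.6725, -1.6359, 1.6730) x2=(-0.5965, -0.8735, 0.1943) x3=(0.2660, 1.3515, 1.7914) x4=(0.9943, -1.4551, 1.1787)
step 2: x0=(1.0557, -1.6342, -0.6822) x1=(-1.6537, -1.6312, 1.6653) x2=(-0.5825, -0.8569, 0.1792) x3=(0.2815, 1.3391, 1.7810) x4=(0.9880, -1.4398, 1.1773)
step 3: x0=(1.0467, -1.6247, -0.6957) x1=(-1.6336, -1.6258, 1.6570) x2=(-0.5680, -0.8402, 0.1647) x3=(0.2965, 1.3229, 1.7690) x4=(0.9811, -1.4242, 1.1758)
step 4: x0=(1.0365, -1.6144, -0.7075) x1=(-1.6122, -1.6199, 1.6481) x2=(-0.5531, -0.8233, 0.1507) x3=(0.3111, 1.3029, 1.7553) x4=(0.9737, -1.4082, 1.1741)
step 5: x0=(1.0252, -1.6030, -0.7175) x1=(-1.5895, -1.6133, 1.6386) x2=(-0.5376, -0.8064, 0.1373) x3=(0.3252, 1.2791, 1.7399) x4=(0.9658, -1.3919, 1.1724)
step 6: x0=(1.0127, -1.5907, -0.7258) x1=(-1.5656, -1.6061, 1.6285) x2=(-0.5217, -0.7893, 0.1244) x3=(0.3388, 1.2517, 1.7228) x4=(0.9574, -1.3752, 1.1705)
step 7: x0=(0.9990, -1.5775, -0.7323) x1=(-1.5404, -1.5982, 1.6177) x2=(-0.5054, -0.7721, 0.1122) x3=(0.3519, 1.2207, 1.7041) x4=(0.9485, -1.3581, 1.1685)
step 8: x0=(0.9843, -1.5633, -0.7372) x1=(-1.5140, -1.5898, 1.6063) x2=(-0.4886, -0.7549, 0.1005) x3=(0.3645, 1.1862, 1.6838) x4=(0.9391, -1.3408, 1.1663)
step 9: x0=(0.9685, -1.5482, -0.7403) x1=(-1.4864, -1.5808, 1.5943) x2=(-0.4714, -0.7376, 0.0894) x3=(0.3765, 1.1484, 1.6619) x4=(0.9293, -1.3232, 1.1640)
step 10: x0=(0.9517, -1.5323, -0.7417) x1=(-1.4576, -1.5712, 1.5817) x2=(-0.4538, -0.7202, 0.0788) x3=(0.3880, 1.1072, 1.6385) x4=(0.9190, -1.3052, 1.1616)
step 11: x0=(0.9339, -1.5155, -0.7415) x1=(-1.4277, -1.5610, 1.5685) x2=(-0.4359, -0.7028, 0.0688) x3=(0.3990, 1.0629, 1.6135) x4=(0.9082, -1.2870, 1.1590)
step 12: x0=(0.9152, -1.4979, -0.7397) x1=(-1.3966, -1.5502, 1.5546) x2=(-0.4176, -0.6854, 0.0594) x3=(0.4095, 1.0155, 1.5871) x4=(0.8970, -1.2686, 1.1563)
step 13: x0=(0.8956, -1.4795, -0.7362) x1=(-1.3645, -1.5389, 1.5402) x2=(-0.3989, -0.6680, 0.0505) x3=(0.4194, 0.9651, 1.5593) x4=(0.8855, -1.2498, 1.1534)
step 14: x0=(0.8751, -1.4604, -0.7312) x1=(-1.3313, -1.5270, 1.5252) x2=(-0.3799, -0.6506, 0.0421) x3=(0.4288, 0.9120, 1.5301) x4=(0.8735, -1.2309, 1.1503)
step 15: x0=(0.8537, -1.4405, -0.7246) x1=(-1.2971, -1.5146, 1.5097) x2=(-0.3606, -0.6332, 0.0343) x3=(0.4376, 0.8563, 1.4996) x4=(0.8612, -1.2117, 1.1470)
step 16: x0=(0.8316, -1.4199, -0.7165) x1=(-1.2619, -1.5017, 1.4935) x2=(-0.3410, -0.6159, 0.0270) x3=(0.4459, 0.7980, 1.4679) x4=(0.8485, -1.1924, 1.1436)
step 17: x0=(0.8087, -1.3986, -0.7070) x1=(-1.2257, -1.4883, 1.4768) x2=(-0.3212, -0.5986, 0.0202) x3=(0.4537, 0.7373, 1.4349) x4=(0.8354, -1.1728, 1.1400)
step 18: x0=(0.7851, -1.3767, -0.6960) x1=(-1.1887, -1.4744, 1.4596) x2=(-0.3011, -0.5813, 0.0139) x3=(0.4609, 0.6745, 1.4008) x4=(0.8221, -1.1531, 1.1363)
step 19: x0=(0.7609, -1.3542, -0.6836) x1=(-1.1507, -1.4600, 1.4418) x2=(-0.2808, -0.5642, 0.0081) x3=(0.4677, 0.6095, 1.3657) x4=(0.8084, -1.1333, 1.1323)
step 20: x0=(0.7361, -1.3312, -0.6700) x1=(-1.1119, -1.4452, 1.4235) x2=(-0.2603, -0.5471, 0.0028) x3=(0.4739, 0.5427, 1.3295) x4=(0.7944, -1.1133, 1.1282)
step 21: x0=(0.7107, -1.3077, -0.6550) x1=(-1.0723, -1.4299, 1.4047) x2=(-0.2397, -0.5301, -0.0021) x3=(0.4797, 0.4742, 1.2925) x4=(0.7802, -1.0932, 1.1239)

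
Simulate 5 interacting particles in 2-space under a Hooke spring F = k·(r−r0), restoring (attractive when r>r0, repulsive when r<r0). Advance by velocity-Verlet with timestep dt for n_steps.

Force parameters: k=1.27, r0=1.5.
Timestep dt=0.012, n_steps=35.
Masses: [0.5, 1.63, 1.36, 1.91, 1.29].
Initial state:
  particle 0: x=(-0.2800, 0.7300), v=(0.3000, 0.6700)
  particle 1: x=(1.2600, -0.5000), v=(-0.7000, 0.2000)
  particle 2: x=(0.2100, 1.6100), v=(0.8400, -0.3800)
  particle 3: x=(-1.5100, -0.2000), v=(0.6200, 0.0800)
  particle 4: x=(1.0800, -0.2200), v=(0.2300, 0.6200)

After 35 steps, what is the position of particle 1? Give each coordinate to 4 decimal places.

step 0: x0=(-0.2800, 0.7300) x1=(1.2600, -0.5000) x2=(0.2100, 1.6100) x3=(-1.5100, -0.2000) x4=(1.0800, -0.2200)
step 1: x0=(-0.2764, 0.7379) x1=(1.2515, -0.4976) x2=(0.2201, 1.6053) x3=(-1.5024, -0.1990) x4=(1.0826, -0.2124)
step 2: x0=(-0.2726, 0.7455) x1=(1.2429, -0.4952) x2=(0.2302, 1.6005) x3=(-1.4945, -0.1980) x4=(1.0849, -0.2047)
step 3: x0=(-0.2689, 0.7527) x1=(1.2341, -0.4927) x2=(0.2403, 1.5954) x3=(-1.4864, -0.1969) x4=(1.0870, -0.1967)
step 4: x0=(-0.2650, 0.7597) x1=(1.2251, -0.4902) x2=(0.2505, 1.5902) x3=(-1.4779, -0.1957) x4=(1.0888, -0.1885)
step 5: x0=(-0.2611, 0.7663) x1=(1.2160, -0.4878) x2=(0.2606, 1.5847) x3=(-1.4691, -0.1945) x4=(1.0903, -0.1800)
step 6: x0=(-0.2571, 0.7727) x1=(1.2068, -0.4853) x2=(0.2708, 1.5791) x3=(-1.4601, -0.1932) x4=(1.0915, -0.1714)
step 7: x0=(-0.2531, 0.7787) x1=(1.1973, -0.4828) x2=(0.2810, 1.5733) x3=(-1.4508, -0.1919) x4=(1.0925, -0.1625)
step 8: x0=(-0.2491, 0.7844) x1=(1.1878, -0.4804) x2=(0.2912, 1.5673) x3=(-1.4412, -0.1905) x4=(1.0933, -0.1534)
step 9: x0=(-0.2450, 0.7899) x1=(1.1780, -0.4779) x2=(0.3015, 1.5611) x3=(-1.4313, -0.1890) x4=(1.0938, -0.1441)
step 10: x0=(-0.2409, 0.7950) x1=(1.1681, -0.4754) x2=(0.3117, 1.5548) x3=(-1.4212, -0.1875) x4=(1.0941, -0.1345)
step 11: x0=(-0.2368, 0.7998) x1=(1.1580, -0.4730) x2=(0.3219, 1.5483) x3=(-1.4108, -0.1859) x4=(1.0942, -0.1248)
step 12: x0=(-0.2327, 0.8044) x1=(1.1478, -0.4705) x2=(0.3322, 1.5417) x3=(-1.4001, -0.1843) x4=(1.0941, -0.1148)
step 13: x0=(-0.2286, 0.8086) x1=(1.1374, -0.4681) x2=(0.3425, 1.5349) x3=(-1.3891, -0.1826) x4=(1.0937, -0.1046)
step 14: x0=(-0.2245, 0.8126) x1=(1.1269, -0.4657) x2=(0.3527, 1.5279) x3=(-1.3779, -0.1809) x4=(1.0932, -0.0943)
step 15: x0=(-0.2204, 0.8162) x1=(1.1162, -0.4633) x2=(0.3630, 1.5208) x3=(-1.3665, -0.1791) x4=(1.0926, -0.0837)
step 16: x0=(-0.2163, 0.8196) x1=(1.1053, -0.4609) x2=(0.3733, 1.5136) x3=(-1.3548, -0.1772) x4=(1.0917, -0.0729)
step 17: x0=(-0.2123, 0.8228) x1=(1.0943, -0.4586) x2=(0.3836, 1.5063) x3=(-1.3428, -0.1753) x4=(1.0907, -0.0620)
step 18: x0=(-0.2083, 0.8256) x1=(1.0832, -0.4563) x2=(0.3939, 1.4988) x3=(-1.3306, -0.1734) x4=(1.0895, -0.0508)
step 19: x0=(-0.2043, 0.8282) x1=(1.0718, -0.4540) x2=(0.4042, 1.4912) x3=(-1.3182, -0.1714) x4=(1.0882, -0.0395)
step 20: x0=(-0.2004, 0.8306) x1=(1.0604, -0.4517) x2=(0.4145, 1.4835) x3=(-1.3055, -0.1693) x4=(1.0867, -0.0280)
step 21: x0=(-0.1965, 0.8327) x1=(1.0488, -0.4494) x2=(0.4248, 1.4756) x3=(-1.2926, -0.1672) x4=(1.0851, -0.0164)
step 22: x0=(-0.1927, 0.8345) x1=(1.0370, -0.4472) x2=(0.4351, 1.4677) x3=(-1.2795, -0.1650) x4=(1.0834, -0.0045)
step 23: x0=(-0.1890, 0.8362) x1=(1.0251, -0.4450) x2=(0.4454, 1.4597) x3=(-1.2661, -0.1628) x4=(1.0816, 0.0074)
step 24: x0=(-0.1854, 0.8376) x1=(1.0130, -0.4429) x2=(0.4557, 1.4515) x3=(-1.2526, -0.1605) x4=(1.0796, 0.0196)
step 25: x0=(-0.1818, 0.8388) x1=(1.0009, -0.4408) x2=(0.4660, 1.4433) x3=(-1.2388, -0.1582) x4=(1.0776, 0.0318)
step 26: x0=(-0.1784, 0.8398) x1=(0.9885, -0.4387) x2=(0.4763, 1.4350) x3=(-1.2248, -0.1558) x4=(1.0754, 0.0443)
step 27: x0=(-0.1750, 0.8406) x1=(0.9761, -0.4366) x2=(0.4866, 1.4266) x3=(-1.2106, -0.1534) x4=(1.0732, 0.0568)
step 28: x0=(-0.1717, 0.8412) x1=(0.9635, -0.4346) x2=(0.4968, 1.4182) x3=(-1.1962, -0.1509) x4=(1.0709, 0.0695)
step 29: x0=(-0.1686, 0.8416) x1=(0.9508, -0.4326) x2=(0.5071, 1.4096) x3=(-1.1817, -0.1484) x4=(1.0685, 0.0823)
step 30: x0=(-0.1656, 0.8419) x1=(0.9380, -0.4306) x2=(0.5174, 1.4010) x3=(-1.1669, -0.1458) x4=(1.0660, 0.0952)
step 31: x0=(-0.1627, 0.8420) x1=(0.9250, -0.4287) x2=(0.5277, 1.3924) x3=(-1.1520, -0.1432) x4=(1.0635, 0.1082)
step 32: x0=(-0.1599, 0.8419) x1=(0.9120, -0.4269) x2=(0.5379, 1.3837) x3=(-1.1369, -0.1405) x4=(1.0610, 0.1213)
step 33: x0=(-0.1573, 0.8417) x1=(0.8988, -0.4250) x2=(0.5482, 1.3749) x3=(-1.1216, -0.1378) x4=(1.0583, 0.1345)
step 34: x0=(-0.1548, 0.8414) x1=(0.8855, -0.4232) x2=(0.5584, 1.3661) x3=(-1.1062, -0.1351) x4=(1.0557, 0.1477)
step 35: x0=(-0.1524, 0.8410) x1=(0.8721, -0.4215) x2=(0.5687, 1.3573) x3=(-1.0906, -0.1323) x4=(1.0530, 0.1611)

(0.8721, -0.4215)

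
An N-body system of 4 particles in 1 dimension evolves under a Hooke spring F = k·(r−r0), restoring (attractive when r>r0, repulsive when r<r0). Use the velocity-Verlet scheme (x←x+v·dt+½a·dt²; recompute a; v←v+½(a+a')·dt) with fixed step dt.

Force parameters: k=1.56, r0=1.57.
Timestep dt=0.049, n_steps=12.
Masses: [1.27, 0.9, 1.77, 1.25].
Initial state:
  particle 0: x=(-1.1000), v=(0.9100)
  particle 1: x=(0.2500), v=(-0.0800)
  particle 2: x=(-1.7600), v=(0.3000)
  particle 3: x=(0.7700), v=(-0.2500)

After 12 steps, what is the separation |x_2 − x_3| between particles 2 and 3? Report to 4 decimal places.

2.1804

step 0: x0=(-1.1000) x1=(0.2500) x2=(-1.7600) x3=(0.7700)
step 1: x0=(-1.0540) x1=(0.2434) x2=(-1.7448) x3=(0.7574)
step 2: x0=(-1.0054) x1=(0.2319) x2=(-1.7286) x3=(0.7445)
step 3: x0=(-0.9548) x1=(0.2157) x2=(-1.7114) x3=(0.7315)
step 4: x0=(-0.9026) x1=(0.1953) x2=(-1.6934) x3=(0.7187)
step 5: x0=(-0.8494) x1=(0.1711) x2=(-1.6745) x3=(0.7064)
step 6: x0=(-0.7957) x1=(0.1438) x2=(-1.6549) x3=(0.6948)
step 7: x0=(-0.7419) x1=(0.1140) x2=(-1.6347) x3=(0.6841)
step 8: x0=(-0.6887) x1=(0.0822) x2=(-1.6140) x3=(0.6746)
step 9: x0=(-0.6365) x1=(0.0491) x2=(-1.5928) x3=(0.6665)
step 10: x0=(-0.5860) x1=(0.0154) x2=(-1.5714) x3=(0.6600)
step 11: x0=(-0.5375) x1=(-0.0181) x2=(-1.5497) x3=(0.6553)
step 12: x0=(-0.4916) x1=(-0.0508) x2=(-1.5280) x3=(0.6524)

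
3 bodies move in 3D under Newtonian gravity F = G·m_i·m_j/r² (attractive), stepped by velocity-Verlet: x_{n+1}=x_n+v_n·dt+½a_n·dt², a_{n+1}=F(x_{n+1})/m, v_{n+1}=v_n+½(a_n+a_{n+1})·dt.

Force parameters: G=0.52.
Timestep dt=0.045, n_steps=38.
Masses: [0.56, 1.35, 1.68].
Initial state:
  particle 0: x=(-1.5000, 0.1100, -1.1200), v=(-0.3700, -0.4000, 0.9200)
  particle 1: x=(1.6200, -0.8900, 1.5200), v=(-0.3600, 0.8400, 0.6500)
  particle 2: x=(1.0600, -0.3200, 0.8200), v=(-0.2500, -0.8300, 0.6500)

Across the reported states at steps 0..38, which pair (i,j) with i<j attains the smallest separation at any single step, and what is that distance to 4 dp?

step 0: x0=(-1.5000, 0.1100, -1.1200) x1=(1.6200, -0.8900, 1.5200) x2=(1.0600, -0.3200, 0.8200)
step 1: x0=(-1.5166, 0.0920, -1.0785) x1=(1.6034, -0.8518, 1.5487) x2=(1.0491, -0.3577, 0.8496)
step 2: x0=(-1.5329, 0.0739, -1.0369) x1=(1.5858, -0.8127, 1.5763) x2=(1.0388, -0.3960, 0.8802)
step 3: x0=(-1.5491, 0.0558, -0.9951) x1=(1.5672, -0.7729, 1.6025) x2=(1.0294, -0.4350, 0.9118)
step 4: x0=(-1.5650, 0.0377, -0.9532) x1=(1.5474, -0.7323, 1.6272) x2=(1.0208, -0.4745, 0.9445)
step 5: x0=(-1.5808, 0.0195, -0.9111) x1=(1.5262, -0.6911, 1.6502) x2=(1.0132, -0.5146, 0.9785)
step 6: x0=(-1.5964, 0.0012, -0.8689) x1=(1.5037, -0.6494, 1.6713) x2=(1.0067, -0.5550, 1.0140)
step 7: x0=(-1.6118, -0.0170, -0.8265) x1=(1.4796, -0.6074, 1.6904) x2=(1.0014, -0.5956, 1.0511)
step 8: x0=(-1.6269, -0.0353, -0.7840) x1=(1.4538, -0.5653, 1.7073) x2=(0.9974, -0.6363, 1.0899)
step 9: x0=(-1.6419, -0.0537, -0.7413) x1=(1.4262, -0.5235, 1.7217) x2=(0.9947, -0.6767, 1.1307)
step 10: x0=(-1.6567, -0.0721, -0.6985) x1=(1.3967, -0.4824, 1.7336) x2=(0.9935, -0.7166, 1.1734)
step 11: x0=(-1.6713, -0.0905, -0.6555) x1=(1.3654, -0.4423, 1.7430) x2=(0.9937, -0.7556, 1.2181)
step 12: x0=(-1.6856, -0.1090, -0.6124) x1=(1.3322, -0.4038, 1.7497) x2=(0.9953, -0.7934, 1.2648)
step 13: x0=(-1.6998, -0.1275, -0.5691) x1=(1.2973, -0.3672, 1.7541) x2=(0.9982, -0.8296, 1.3135)
step 14: x0=(-1.7138, -0.1461, -0.5257) x1=(1.2609, -0.3329, 1.7561) x2=(1.0023, -0.8640, 1.3639)
step 15: x0=(-1.7275, -0.1647, -0.4821) x1=(1.2232, -0.3012, 1.7562) x2=(1.0074, -0.8962, 1.4158)
step 16: x0=(-1.7411, -0.1833, -0.4384) x1=(1.1844, -0.2724, 1.7547) x2=(1.0133, -0.9261, 1.4691)
step 17: x0=(-1.7545, -0.2020, -0.3945) x1=(1.1448, -0.2465, 1.7519) x2=(1.0197, -0.9537, 1.5233)
step 18: x0=(-1.7676, -0.2207, -0.3505) x1=(1.1047, -0.2235, 1.7480) x2=(1.0266, -0.9789, 1.5782)
step 19: x0=(-1.7805, -0.2394, -0.3064) x1=(1.0642, -0.2034, 1.7436) x2=(1.0336, -1.0018, 1.6337)
step 20: x0=(-1.7933, -0.2582, -0.2621) x1=(1.0236, -0.1860, 1.7387) x2=(1.0406, -1.0225, 1.6894)
step 21: x0=(-1.8058, -0.2770, -0.2176) x1=(0.9830, -0.1710, 1.7336) x2=(1.0476, -1.0412, 1.7452)
step 22: x0=(-1.8181, -0.2958, -0.1730) x1=(0.9425, -0.1584, 1.7286) x2=(1.0544, -1.0581, 1.8009)
step 23: x0=(-1.8302, -0.3146, -0.1283) x1=(0.9023, -0.1479, 1.7236) x2=(1.0610, -1.0732, 1.8565)
step 24: x0=(-1.8420, -0.3335, -0.0834) x1=(0.8623, -0.1394, 1.7190) x2=(1.0673, -1.0868, 1.9119)
step 25: x0=(-1.8537, -0.3524, -0.0383) x1=(0.8227, -0.1325, 1.7146) x2=(1.0732, -1.0989, 1.9669)
step 26: x0=(-1.8651, -0.3713, 0.0069) x1=(0.7834, -0.1273, 1.7107) x2=(1.0787, -1.1098, 2.0216)
step 27: x0=(-1.8763, -0.3902, 0.0522) x1=(0.7445, -0.1234, 1.7071) x2=(1.0839, -1.1196, 2.0759)
step 28: x0=(-1.8873, -0.4092, 0.0977) x1=(0.7059, -0.1209, 1.7040) x2=(1.0887, -1.1283, 2.1298)
step 29: x0=(-1.8980, -0.4281, 0.1434) x1=(0.6678, -0.1195, 1.7013) x2=(1.0931, -1.1361, 2.1833)
step 30: x0=(-1.9085, -0.4471, 0.1892) x1=(0.6300, -0.1191, 1.6991) x2=(1.0971, -1.1431, 2.2363)
step 31: x0=(-1.9188, -0.4660, 0.2351) x1=(0.5926, -0.1196, 1.6973) x2=(1.1008, -1.1493, 2.2890)
step 32: x0=(-1.9288, -0.4850, 0.2812) x1=(0.5556, -0.1211, 1.6960) x2=(1.1041, -1.1548, 2.3412)
step 33: x0=(-1.9385, -0.5039, 0.3275) x1=(0.5189, -0.1233, 1.6952) x2=(1.1070, -1.1597, 2.3930)
step 34: x0=(-1.9480, -0.5229, 0.3739) x1=(0.4825, -0.1262, 1.6948) x2=(1.1096, -1.1640, 2.4444)
step 35: x0=(-1.9572, -0.5419, 0.4205) x1=(0.4465, -0.1297, 1.6947) x2=(1.1118, -1.1678, 2.4955)
step 36: x0=(-1.9662, -0.5608, 0.4672) x1=(0.4107, -0.1338, 1.6952) x2=(1.1137, -1.1711, 2.5461)
step 37: x0=(-1.9749, -0.5798, 0.5141) x1=(0.3753, -0.1385, 1.6960) x2=(1.1153, -1.1740, 2.5964)
step 38: x0=(-1.9833, -0.5987, 0.5612) x1=(0.3401, -0.1437, 1.6971) x2=(1.1165, -1.1765, 2.6463)

pair (1,2), distance 0.7053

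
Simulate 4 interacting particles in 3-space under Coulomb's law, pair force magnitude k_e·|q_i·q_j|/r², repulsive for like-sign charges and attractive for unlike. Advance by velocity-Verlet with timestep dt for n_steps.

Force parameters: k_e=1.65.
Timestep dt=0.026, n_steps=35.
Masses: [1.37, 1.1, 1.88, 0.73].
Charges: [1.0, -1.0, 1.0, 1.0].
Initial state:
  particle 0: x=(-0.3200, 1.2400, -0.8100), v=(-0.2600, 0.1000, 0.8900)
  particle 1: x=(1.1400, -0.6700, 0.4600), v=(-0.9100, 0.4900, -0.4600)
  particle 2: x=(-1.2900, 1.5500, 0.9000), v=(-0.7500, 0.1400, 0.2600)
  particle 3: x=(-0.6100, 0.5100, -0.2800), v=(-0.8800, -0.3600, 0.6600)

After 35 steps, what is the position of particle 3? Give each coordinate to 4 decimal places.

step 0: x0=(-0.3200, 1.2400, -0.8100) x1=(1.1400, -0.6700, 0.4600) x2=(-1.2900, 1.5500, 0.9000) x3=(-0.6100, 0.5100, -0.2800)
step 1: x0=(-0.3265, 1.2429, -0.7872) x1=(1.1162, -0.6571, 0.4480) x2=(-1.3096, 1.5537, 0.9069) x3=(-0.6329, 0.4997, -0.2625)
step 2: x0=(-0.3326, 1.2464, -0.7650) x1=(1.0921, -0.6440, 0.4358) x2=(-1.3292, 1.5575, 0.9140) x3=(-0.6559, 0.4877, -0.2443)
step 3: x0=(-0.3383, 1.2504, -0.7433) x1=(1.0676, -0.6306, 0.4236) x2=(-1.3490, 1.5614, 0.9214) x3=(-0.6790, 0.4740, -0.2256)
step 4: x0=(-0.3435, 1.2549, -0.7222) x1=(1.0429, -0.6169, 0.4112) x2=(-1.3689, 1.5655, 0.9291) x3=(-0.7021, 0.4585, -0.2062)
step 5: x0=(-0.3482, 1.2600, -0.7017) x1=(1.0178, -0.6029, 0.3987) x2=(-1.3889, 1.5696, 0.9370) x3=(-0.7253, 0.4414, -0.1864)
step 6: x0=(-0.3525, 1.2655, -0.6816) x1=(0.9924, -0.5886, 0.3861) x2=(-1.4091, 1.5739, 0.9452) x3=(-0.7485, 0.4226, -0.1661)
step 7: x0=(-0.3563, 1.2714, -0.6620) x1=(0.9666, -0.5741, 0.3734) x2=(-1.4293, 1.5783, 0.9536) x3=(-0.7718, 0.4023, -0.1454)
step 8: x0=(-0.3597, 1.2778, -0.6429) x1=(0.9405, -0.5592, 0.3606) x2=(-1.4497, 1.5828, 0.9622) x3=(-0.7950, 0.3804, -0.1243)
step 9: x0=(-0.3627, 1.2846, -0.6242) x1=(0.9140, -0.5441, 0.3477) x2=(-1.4702, 1.5874, 0.9711) x3=(-0.8182, 0.3571, -0.1029)
step 10: x0=(-0.3652, 1.2917, -0.6058) x1=(0.8871, -0.5286, 0.3346) x2=(-1.4908, 1.5922, 0.9802) x3=(-0.8413, 0.3323, -0.0812)
step 11: x0=(-0.3673, 1.2991, -0.5878) x1=(0.8599, -0.5129, 0.3215) x2=(-1.5115, 1.5970, 0.9896) x3=(-0.8644, 0.3062, -0.0592)
step 12: x0=(-0.3690, 1.3068, -0.5702) x1=(0.8322, -0.4968, 0.3082) x2=(-1.5324, 1.6020, 0.9991) x3=(-0.8873, 0.2787, -0.0370)
step 13: x0=(-0.3703, 1.3148, -0.5529) x1=(0.8041, -0.4804, 0.2949) x2=(-1.5533, 1.6072, 1.0089) x3=(-0.9100, 0.2499, -0.0145)
step 14: x0=(-0.3712, 1.3230, -0.5359) x1=(0.7756, -0.4637, 0.2814) x2=(-1.5744, 1.6124, 1.0189) x3=(-0.9326, 0.2199, 0.0081)
step 15: x0=(-0.3717, 1.3314, -0.5192) x1=(0.7467, -0.4466, 0.2679) x2=(-1.5956, 1.6177, 1.0291) x3=(-0.9550, 0.1887, 0.0308)
step 16: x0=(-0.3718, 1.3400, -0.5027) x1=(0.7173, -0.4293, 0.2543) x2=(-1.6169, 1.6232, 1.0395) x3=(-0.9771, 0.1564, 0.0537)
step 17: x0=(-0.3715, 1.3488, -0.4865) x1=(0.6875, -0.4116, 0.2406) x2=(-1.6383, 1.6288, 1.0500) x3=(-0.9989, 0.1230, 0.0767)
step 18: x0=(-0.3709, 1.3577, -0.4705) x1=(0.6571, -0.3936, 0.2268) x2=(-1.6598, 1.6345, 1.0608) x3=(-1.0205, 0.0885, 0.0997)
step 19: x0=(-0.3699, 1.3667, -0.4548) x1=(0.6263, -0.3752, 0.2130) x2=(-1.6814, 1.6403, 1.0717) x3=(-1.0416, 0.0530, 0.1229)
step 20: x0=(-0.3686, 1.3759, -0.4392) x1=(0.5949, -0.3565, 0.1991) x2=(-1.7031, 1.6462, 1.0828) x3=(-1.0624, 0.0166, 0.1461)
step 21: x0=(-0.3669, 1.3850, -0.4239) x1=(0.5631, -0.3375, 0.1851) x2=(-1.7249, 1.6523, 1.0941) x3=(-1.0829, -0.0207, 0.1693)
step 22: x0=(-0.3649, 1.3943, -0.4087) x1=(0.5307, -0.3181, 0.1711) x2=(-1.7468, 1.6584, 1.1055) x3=(-1.1029, -0.0589, 0.1926)
step 23: x0=(-0.3626, 1.4035, -0.3938) x1=(0.4977, -0.2984, 0.1571) x2=(-1.7688, 1.6646, 1.1170) x3=(-1.1224, -0.0979, 0.2159)
step 24: x0=(-0.3599, 1.4128, -0.3789) x1=(0.4642, -0.2784, 0.1430) x2=(-1.7908, 1.6709, 1.1287) x3=(-1.1415, -0.1377, 0.2391)
step 25: x0=(-0.3569, 1.4221, -0.3643) x1=(0.4301, -0.2580, 0.1289) x2=(-1.8130, 1.6773, 1.1405) x3=(-1.1600, -0.1782, 0.2624)
step 26: x0=(-0.3536, 1.4314, -0.3498) x1=(0.3955, -0.2373, 0.1148) x2=(-1.8353, 1.6838, 1.1525) x3=(-1.1781, -0.2194, 0.2856)
step 27: x0=(-0.3500, 1.4406, -0.3354) x1=(0.3602, -0.2163, 0.1007) x2=(-1.8576, 1.6904, 1.1646) x3=(-1.1956, -0.2612, 0.3087)
step 28: x0=(-0.3461, 1.4497, -0.3212) x1=(0.3243, -0.1950, 0.0867) x2=(-1.8801, 1.6971, 1.1768) x3=(-1.2126, -0.3036, 0.3317)
step 29: x0=(-0.3419, 1.4588, -0.3071) x1=(0.2879, -0.1734, 0.0726) x2=(-1.9026, 1.7038, 1.1891) x3=(-1.2290, -0.3465, 0.3547)
step 30: x0=(-0.3374, 1.4677, -0.2931) x1=(0.2508, -0.1514, 0.0587) x2=(-1.9252, 1.7107, 1.2015) x3=(-1.2449, -0.3899, 0.3775)
step 31: x0=(-0.3326, 1.4766, -0.2792) x1=(0.2132, -0.1292, 0.0447) x2=(-1.9478, 1.7175, 1.2140) x3=(-1.2602, -0.4337, 0.4002)
step 32: x0=(-0.3276, 1.4853, -0.2654) x1=(0.1750, -0.1066, 0.0309) x2=(-1.9706, 1.7245, 1.2266) x3=(-1.2749, -0.4778, 0.4228)
step 33: x0=(-0.3223, 1.4939, -0.2518) x1=(0.1361, -0.0838, 0.0171) x2=(-1.9934, 1.7315, 1.2392) x3=(-1.2891, -0.5223, 0.4452)
step 34: x0=(-0.3167, 1.5023, -0.2382) x1=(0.0968, -0.0607, 0.0035) x2=(-2.0163, 1.7386, 1.2520) x3=(-1.3028, -0.5671, 0.4675)
step 35: x0=(-0.3109, 1.5105, -0.2248) x1=(0.0569, -0.0373, -0.0101) x2=(-2.0392, 1.7458, 1.2648) x3=(-1.3159, -0.6121, 0.4895)

(-1.3159, -0.6121, 0.4895)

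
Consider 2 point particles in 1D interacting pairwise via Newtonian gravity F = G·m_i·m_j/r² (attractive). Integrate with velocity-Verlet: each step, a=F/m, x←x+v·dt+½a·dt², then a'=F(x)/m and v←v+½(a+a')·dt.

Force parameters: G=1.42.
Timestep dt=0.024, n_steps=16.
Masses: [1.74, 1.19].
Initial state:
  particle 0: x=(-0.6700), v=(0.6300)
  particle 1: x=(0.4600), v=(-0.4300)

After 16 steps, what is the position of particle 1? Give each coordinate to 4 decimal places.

(0.0646)

step 0: x0=(-0.6700) x1=(0.4600)
step 1: x0=(-0.6545) x1=(0.4491)
step 2: x0=(-0.6382) x1=(0.4371)
step 3: x0=(-0.6211) x1=(0.4238)
step 4: x0=(-0.6030) x1=(0.4092)
step 5: x0=(-0.5840) x1=(0.3933)
step 6: x0=(-0.5640) x1=(0.3758)
step 7: x0=(-0.5429) x1=(0.3567)
step 8: x0=(-0.5206) x1=(0.3359)
step 9: x0=(-0.4970) x1=(0.3131)
step 10: x0=(-0.4719) x1=(0.2882)
step 11: x0=(-0.4451) x1=(0.2608)
step 12: x0=(-0.4163) x1=(0.2305)
step 13: x0=(-0.3852) x1=(0.1969)
step 14: x0=(-0.3513) x1=(0.1590)
step 15: x0=(-0.3136) x1=(0.1157)
step 16: x0=(-0.2706) x1=(0.0646)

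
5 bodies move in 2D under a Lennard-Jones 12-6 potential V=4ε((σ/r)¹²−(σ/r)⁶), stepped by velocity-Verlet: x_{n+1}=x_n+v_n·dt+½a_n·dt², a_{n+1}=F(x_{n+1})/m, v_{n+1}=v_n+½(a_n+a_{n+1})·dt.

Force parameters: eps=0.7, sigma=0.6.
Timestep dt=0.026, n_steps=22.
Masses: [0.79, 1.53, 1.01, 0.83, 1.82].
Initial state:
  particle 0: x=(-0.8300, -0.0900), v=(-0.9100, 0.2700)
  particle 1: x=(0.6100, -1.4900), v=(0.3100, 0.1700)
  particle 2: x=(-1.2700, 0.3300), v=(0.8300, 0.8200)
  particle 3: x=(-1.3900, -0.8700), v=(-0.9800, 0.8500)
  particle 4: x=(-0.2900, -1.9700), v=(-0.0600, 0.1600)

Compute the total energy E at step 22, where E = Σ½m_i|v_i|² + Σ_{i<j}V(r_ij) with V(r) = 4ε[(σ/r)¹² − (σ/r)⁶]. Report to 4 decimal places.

1.3462

step 0: x0=(-0.8300, -0.0900) x1=(0.6100, -1.4900) x2=(-1.2700, 0.3300) x3=(-1.3900, -0.8700) x4=(-0.2900, -1.9700)
step 1: x0=(-0.8473, -0.0896) x1=(0.6179, -1.4856) x2=(-1.2536, 0.3562) x3=(-1.4152, -0.8475) x4=(-0.2915, -1.9658)
step 2: x0=(-0.8505, -0.1059) x1=(0.6256, -1.4814) x2=(-1.2486, 0.3948) x3=(-1.4400, -0.8243) x4=(-0.2927, -1.9614)
step 3: x0=(-0.8508, -0.1273) x1=(0.6331, -1.4773) x2=(-1.2464, 0.4366) x3=(-1.4640, -0.8002) x4=(-0.2938, -1.9570)
step 4: x0=(-0.8526, -0.1485) x1=(0.6404, -1.4733) x2=(-1.2436, 0.4776) x3=(-1.4874, -0.7752) x4=(-0.2948, -1.9525)
step 5: x0=(-0.8564, -0.1686) x1=(0.6474, -1.4694) x2=(-1.2398, 0.5169) x3=(-1.5099, -0.7493) x4=(-0.2955, -1.9478)
step 6: x0=(-0.8624, -0.1877) x1=(0.6543, -1.4655) x2=(-1.2353, 0.5547) x3=(-1.5314, -0.7225) x4=(-0.2961, -1.9431)
step 7: x0=(-0.8703, -0.2062) x1=(0.6609, -1.4618) x2=(-1.2301, 0.5911) x3=(-1.5517, -0.6947) x4=(-0.2966, -1.9383)
step 8: x0=(-0.8801, -0.2245) x1=(0.6674, -1.4582) x2=(-1.2245, 0.6265) x3=(-1.5708, -0.6659) x4=(-0.2969, -1.9334)
step 9: x0=(-0.8919, -0.2428) x1=(0.6737, -1.4546) x2=(-1.2187, 0.6611) x3=(-1.5882, -0.6360) x4=(-0.2971, -1.9284)
step 10: x0=(-0.9058, -0.2614) x1=(0.6799, -1.4511) x2=(-1.2126, 0.6950) x3=(-1.6040, -0.6051) x4=(-0.2971, -1.9233)
step 11: x0=(-0.9218, -0.2804) x1=(0.6858, -1.4478) x2=(-1.2064, 0.7285) x3=(-1.6178, -0.5732) x4=(-0.2970, -1.9182)
step 12: x0=(-0.9401, -0.3000) x1=(0.6916, -1.4444) x2=(-1.2002, 0.7615) x3=(-1.6294, -0.5404) x4=(-0.2967, -1.9130)
step 13: x0=(-0.9607, -0.3200) x1=(0.6972, -1.4412) x2=(-1.1939, 0.7943) x3=(-1.6390, -0.5068) x4=(-0.2964, -1.9077)
step 14: x0=(-0.9831, -0.3402) x1=(0.7027, -1.4380) x2=(-1.1875, 0.8268) x3=(-1.6469, -0.4727) x4=(-0.2959, -1.9023)
step 15: x0=(-1.0058, -0.3604) x1=(0.7080, -1.4349) x2=(-1.1812, 0.8591) x3=(-1.6544, -0.4384) x4=(-0.2953, -1.8969)
step 16: x0=(-1.0259, -0.3800) x1=(0.7132, -1.4319) x2=(-1.1749, 0.8912) x3=(-1.6645, -0.4044) x4=(-0.2945, -1.8914)
step 17: x0=(-1.0403, -0.3994) x1=(0.7182, -1.4289) x2=(-1.1685, 0.9232) x3=(-1.6799, -0.3705) x4=(-0.2937, -1.8859)
step 18: x0=(-1.0493, -0.4189) x1=(0.7231, -1.4260) x2=(-1.1622, 0.9550) x3=(-1.7005, -0.3364) x4=(-0.2927, -1.8803)
step 19: x0=(-1.0562, -0.4387) x1=(0.7278, -1.4231) x2=(-1.1559, 0.9868) x3=(-1.7230, -0.3019) x4=(-0.2916, -1.8746)
step 20: x0=(-1.0636, -0.4583) x1=(0.7324, -1.4203) x2=(-1.1496, 1.0185) x3=(-1.7449, -0.2676) x4=(-0.2904, -1.8688)
step 21: x0=(-1.0729, -0.4774) x1=(0.7369, -1.4176) x2=(-1.1434, 1.0501) x3=(-1.7651, -0.2336) x4=(-0.2891, -1.8630)
step 22: x0=(-1.0844, -0.4956) x1=(0.7412, -1.4149) x2=(-1.1371, 1.0816) x3=(-1.7831, -0.2004) x4=(-0.2877, -1.8572)
step 0 velocities: v0=(-0.9100, 0.2700) v1=(0.3100, 0.1700) v2=(0.8300, 0.8200) v3=(-0.9800, 0.8500) v4=(-0.0600, 0.1600)
step 0: KE=1.8640, PE=-0.5293, E=1.3347
step 22 velocities: v0=(-0.4843, -0.6849) v1=(0.1628, 0.1016) v2=(0.2401, 1.2118) v3=(-0.6519, 1.2623) v4=(0.0567, 0.2266)
step 22: KE=1.9640, PE=-0.6178, E=1.3462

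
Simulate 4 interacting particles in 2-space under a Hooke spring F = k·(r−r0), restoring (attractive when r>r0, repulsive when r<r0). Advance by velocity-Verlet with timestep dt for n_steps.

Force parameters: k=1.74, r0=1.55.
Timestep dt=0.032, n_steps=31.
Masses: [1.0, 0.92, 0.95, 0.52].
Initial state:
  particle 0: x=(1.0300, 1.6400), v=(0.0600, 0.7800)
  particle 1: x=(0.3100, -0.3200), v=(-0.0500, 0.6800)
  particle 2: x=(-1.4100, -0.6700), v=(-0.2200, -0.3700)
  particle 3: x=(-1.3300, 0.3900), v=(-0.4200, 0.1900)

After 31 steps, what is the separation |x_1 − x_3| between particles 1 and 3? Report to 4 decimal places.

step 0: x0=(1.0300, 1.6400) x1=(0.3100, -0.3200) x2=(-1.4100, -0.6700) x3=(-1.3300, 0.3900)
step 1: x0=(1.0297, 1.6629) x1=(0.3082, -0.2977) x2=(-1.4157, -0.6811) x3=(-1.3413, 0.3976)
step 2: x0=(1.0249, 1.6817) x1=(0.3059, -0.2743) x2=(-1.4185, -0.6906) x3=(-1.3483, 0.4084)
step 3: x0=(1.0156, 1.6964) x1=(0.3031, -0.2499) x2=(-1.4185, -0.6984) x3=(-1.3510, 0.4223)
step 4: x0=(1.0019, 1.7069) x1=(0.2998, -0.2245) x2=(-1.4156, -0.7044) x3=(-1.3494, 0.4391)
step 5: x0=(0.9837, 1.7132) x1=(0.2960, -0.1981) x2=(-1.4099, -0.7087) x3=(-1.3437, 0.4589)
step 6: x0=(0.9612, 1.7155) x1=(0.2917, -0.1708) x2=(-1.4013, -0.7110) x3=(-1.3338, 0.4814)
step 7: x0=(0.9345, 1.7138) x1=(0.2869, -0.1427) x2=(-1.3900, -0.7114) x3=(-1.3201, 0.5067)
step 8: x0=(0.9038, 1.7082) x1=(0.2816, -0.1138) x2=(-1.3760, -0.7098) x3=(-1.3027, 0.5344)
step 9: x0=(0.8691, 1.6988) x1=(0.2759, -0.0842) x2=(-1.3593, -0.7063) x3=(-1.2819, 0.5646)
step 10: x0=(0.8308, 1.6860) x1=(0.2698, -0.0541) x2=(-1.3401, -0.7008) x3=(-1.2578, 0.5968)
step 11: x0=(0.7891, 1.6697) x1=(0.2633, -0.0235) x2=(-1.3186, -0.6932) x3=(-1.2310, 0.6311)
step 12: x0=(0.7441, 1.6504) x1=(0.2565, 0.0074) x2=(-1.2947, -0.6837) x3=(-1.2016, 0.6672)
step 13: x0=(0.6963, 1.6282) x1=(0.2495, 0.0386) x2=(-1.2687, -0.6723) x3=(-1.1701, 0.7048)
step 14: x0=(0.6459, 1.6034) x1=(0.2422, 0.0699) x2=(-1.2407, -0.6590) x3=(-1.1369, 0.7438)
step 15: x0=(0.5932, 1.5763) x1=(0.2348, 0.1011) x2=(-1.2109, -0.6438) x3=(-1.1023, 0.7839)
step 16: x0=(0.5385, 1.5472) x1=(0.2274, 0.1321) x2=(-1.1794, -0.6269) x3=(-1.0669, 0.8250)
step 17: x0=(0.4821, 1.5164) x1=(0.2200, 0.1629) x2=(-1.1465, -0.6084) x3=(-1.0310, 0.8668)
step 18: x0=(0.4244, 1.4843) x1=(0.2126, 0.1932) x2=(-1.1122, -0.5883) x3=(-0.9952, 0.9092)
step 19: x0=(0.3657, 1.4511) x1=(0.2055, 0.2229) x2=(-1.0768, -0.5667) x3=(-0.9598, 0.9520)
step 20: x0=(0.3064, 1.4172) x1=(0.1986, 0.2519) x2=(-1.0405, -0.5438) x3=(-0.9253, 0.9951)
step 21: x0=(0.2467, 1.3829) x1=(0.1921, 0.2800) x2=(-1.0034, -0.5197) x3=(-0.8923, 1.0382)
step 22: x0=(0.1870, 1.3485) x1=(0.1862, 0.3071) x2=(-0.9657, -0.4945) x3=(-0.8610, 1.0815)
step 23: x0=(0.1274, 1.3142) x1=(0.1808, 0.3331) x2=(-0.9276, -0.4685) x3=(-0.8321, 1.1247)
step 24: x0=(0.0684, 1.2804) x1=(0.1762, 0.3579) x2=(-0.8893, -0.4418) x3=(-0.8057, 1.1679)
step 25: x0=(0.0100, 1.2472) x1=(0.1725, 0.3814) x2=(-0.8510, -0.4144) x3=(-0.7824, 1.2113)
step 26: x0=(-0.0475, 1.2147) x1=(0.1698, 0.4036) x2=(-0.8127, -0.3867) x3=(-0.7624, 1.2549)
step 27: x0=(-0.1041, 1.1830) x1=(0.1683, 0.4244) x2=(-0.7747, -0.3588) x3=(-0.7460, 1.2990)
step 28: x0=(-0.1595, 1.1520) x1=(0.1682, 0.4439) x2=(-0.7370, -0.3309) x3=(-0.7333, 1.3440)
step 29: x0=(-0.2140, 1.1216) x1=(0.1696, 0.4621) x2=(-0.6999, -0.3030) x3=(-0.7244, 1.3902)
step 30: x0=(-0.2677, 1.0918) x1=(0.1727, 0.4791) x2=(-0.6633, -0.2755) x3=(-0.7190, 1.4381)
step 31: x0=(-0.3207, 1.0622) x1=(0.1777, 0.4951) x2=(-0.6273, -0.2484) x3=(-0.7169, 1.4882)

1.3366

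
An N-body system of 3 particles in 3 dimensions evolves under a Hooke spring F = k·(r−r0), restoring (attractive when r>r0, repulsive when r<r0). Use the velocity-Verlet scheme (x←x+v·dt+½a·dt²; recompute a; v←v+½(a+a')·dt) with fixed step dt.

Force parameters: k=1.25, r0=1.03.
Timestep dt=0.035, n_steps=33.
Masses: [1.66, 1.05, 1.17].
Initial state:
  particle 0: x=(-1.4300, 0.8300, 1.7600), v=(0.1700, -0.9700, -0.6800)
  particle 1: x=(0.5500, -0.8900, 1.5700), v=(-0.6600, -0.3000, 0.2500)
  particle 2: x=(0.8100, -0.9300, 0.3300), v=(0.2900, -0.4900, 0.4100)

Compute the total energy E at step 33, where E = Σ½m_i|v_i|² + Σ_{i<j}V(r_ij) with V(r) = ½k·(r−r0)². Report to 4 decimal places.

6.3281

step 0: x0=(-1.4300, 0.8300, 1.7600) x1=(0.5500, -0.8900, 1.5700) x2=(0.8100, -0.9300, 0.3300)
step 1: x0=(-1.4228, 0.7950, 1.7357) x1=(0.5261, -0.8997, 1.5787) x2=(0.8191, -0.9464, 0.3451)
step 2: x0=(-1.4131, 0.7580, 1.7104) x1=(0.5005, -0.9080, 1.5871) x2=(0.8262, -0.9612, 0.3618)
step 3: x0=(-1.4010, 0.7190, 1.6843) x1=(0.4733, -0.9148, 1.5954) x2=(0.8312, -0.9745, 0.3800)
step 4: x0=(-1.3865, 0.6781, 1.6573) x1=(0.4447, -0.9203, 1.6033) x2=(0.8342, -0.9863, 0.3995)
step 5: x0=(-1.3697, 0.6353, 1.6295) x1=(0.4146, -0.9244, 1.6110) x2=(0.8352, -0.9966, 0.4205)
step 6: x0=(-1.3506, 0.5908, 1.6009) x1=(0.3832, -0.9273, 1.6184) x2=(0.8342, -1.0056, 0.4428)
step 7: x0=(-1.3293, 0.5445, 1.5717) x1=(0.3505, -0.9290, 1.6255) x2=(0.8312, -1.0131, 0.4664)
step 8: x0=(-1.3059, 0.4965, 1.5419) x1=(0.3166, -0.9295, 1.6322) x2=(0.8263, -1.0193, 0.4912)
step 9: x0=(-1.2804, 0.4470, 1.5114) x1=(0.2815, -0.9290, 1.6385) x2=(0.8195, -1.0243, 0.5171)
step 10: x0=(-1.2530, 0.3959, 1.4805) x1=(0.2455, -0.9274, 1.6445) x2=(0.8108, -1.0280, 0.5441)
step 11: x0=(-1.2238, 0.3435, 1.4491) x1=(0.2086, -0.9250, 1.6501) x2=(0.8004, -1.0305, 0.5720)
step 12: x0=(-1.1929, 0.2898, 1.4173) x1=(0.1708, -0.9217, 1.6553) x2=(0.7882, -1.0319, 0.6009)
step 13: x0=(-1.1603, 0.2348, 1.3851) x1=(0.1323, -0.9177, 1.6600) x2=(0.7744, -1.0323, 0.6307)
step 14: x0=(-1.1261, 0.1787, 1.3527) x1=(0.0931, -0.9130, 1.6644) x2=(0.7590, -1.0317, 0.6612)
step 15: x0=(-1.0906, 0.1217, 1.3200) x1=(0.0534, -0.9077, 1.6684) x2=(0.7420, -1.0302, 0.6925)
step 16: x0=(-1.0538, 0.0637, 1.2871) x1=(0.0133, -0.9019, 1.6720) x2=(0.7237, -1.0279, 0.7243)
step 17: x0=(-1.0158, 0.0049, 1.2540) x1=(-0.0271, -0.8957, 1.6753) x2=(0.7040, -1.0248, 0.7568)
step 18: x0=(-0.9768, -0.0546, 1.2209) x1=(-0.0678, -0.8892, 1.6782) x2=(0.6830, -1.0210, 0.7897)
step 19: x0=(-0.9369, -0.1147, 1.1876) x1=(-0.1087, -0.8825, 1.6808) x2=(0.6609, -1.0165, 0.8230)
step 20: x0=(-0.8962, -0.1752, 1.1542) x1=(-0.1496, -0.8756, 1.6832) x2=(0.6377, -1.0116, 0.8566)
step 21: x0=(-0.8548, -0.2362, 1.1208) x1=(-0.1906, -0.8686, 1.6853) x2=(0.6136, -1.0061, 0.8906)
step 22: x0=(-0.8129, -0.2974, 1.0873) x1=(-0.2314, -0.8615, 1.6873) x2=(0.5887, -1.0002, 0.9247)
step 23: x0=(-0.7705, -0.3589, 1.0538) x1=(-0.2721, -0.8545, 1.6893) x2=(0.5630, -0.9940, 0.9590)
step 24: x0=(-0.7279, -0.4205, 1.0201) x1=(-0.3127, -0.8476, 1.6912) x2=(0.5367, -0.9876, 0.9934)
step 25: x0=(-0.6849, -0.4822, 0.9864) x1=(-0.3531, -0.8408, 1.6932) x2=(0.5099, -0.9809, 1.0279)
step 26: x0=(-0.6418, -0.5439, 0.9526) x1=(-0.3933, -0.8341, 1.6953) x2=(0.4827, -0.9741, 1.0624)
step 27: x0=(-0.5986, -0.6056, 0.9186) x1=(-0.4334, -0.8276, 1.6977) x2=(0.4552, -0.9672, 1.0970)
step 28: x0=(-0.5554, -0.6673, 0.8844) x1=(-0.4734, -0.8211, 1.7003) x2=(0.4276, -0.9602, 1.1316)
step 29: x0=(-0.5121, -0.7290, 0.8501) x1=(-0.5132, -0.8147, 1.7031) x2=(0.3999, -0.9532, 1.1662)
step 30: x0=(-0.4689, -0.7906, 0.8156) x1=(-0.5530, -0.8083, 1.7061) x2=(0.3721, -0.9463, 1.2008)
step 31: x0=(-0.4258, -0.8522, 0.7809) x1=(-0.5928, -0.8019, 1.7094) x2=(0.3445, -0.9393, 1.2355)
step 32: x0=(-0.3827, -0.9138, 0.7462) x1=(-0.6326, -0.7955, 1.7127) x2=(0.3170, -0.9324, 1.2703)
step 33: x0=(-0.3397, -0.9754, 0.7113) x1=(-0.6724, -0.7891, 1.7160) x2=(0.2895, -0.9254, 1.3053)
step 0 velocities: v0=(0.1700, -0.9700, -0.6800) v1=(-0.6600, -0.3000, 0.2500) v2=(0.2900, -0.4900, 0.4100)
step 0: KE=1.7855, PE=4.5438, E=6.3292
step 33 velocities: v0=(1.2255, -1.7603, -0.9980) v1=(-1.1350, 0.1821, 0.0945) v2=(-0.7813, 0.1987, 1.0008)
step 33: KE=6.3098, PE=0.0183, E=6.3281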